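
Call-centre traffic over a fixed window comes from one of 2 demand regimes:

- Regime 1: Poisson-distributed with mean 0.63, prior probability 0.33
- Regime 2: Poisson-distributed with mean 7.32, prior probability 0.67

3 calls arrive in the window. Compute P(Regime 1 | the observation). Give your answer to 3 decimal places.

The responsibility of component k is P(Z=k) f_k(x) divided by Σ_j P(Z=j) f_j(x).
Evaluate each component's likelihood at the observed value:
  f_1 = e^(−0.63)·0.63^3/3! = 0.0221955
  f_2 = e^(−7.32)·7.32^3/3! = 0.0432859
Weight by the priors:
  P(Z=1)·f_1 = 0.33 × 0.0221955 = 0.00732451
  P(Z=2)·f_2 = 0.67 × 0.0432859 = 0.0290015
Evidence: 0.00732451 + 0.0290015 = 0.0363261
Responsibility of Regime 1: 0.00732451 / 0.0363261 ≈ 0.202

0.202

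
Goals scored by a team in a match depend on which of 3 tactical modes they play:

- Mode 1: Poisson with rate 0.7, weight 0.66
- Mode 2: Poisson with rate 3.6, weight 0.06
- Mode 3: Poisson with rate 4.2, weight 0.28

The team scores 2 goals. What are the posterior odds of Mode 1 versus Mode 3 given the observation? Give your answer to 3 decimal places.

Only the two components matter; the odds are (w_i f_i(x)) / (w_j f_j(x)).
Poisson probabilities:
  p_1 = e^(−0.7)·0.7^2/2! = 0.121663
  p_2 = e^(−3.6)·3.6^2/2! = 0.177058
  p_3 = e^(−4.2)·4.2^2/2! = 0.132261
Posterior odds = (w_1·p_1) / (w_3·p_3) = (0.66·0.121663) / (0.28·0.132261) = 0.0802978 / 0.0370331 ≈ 2.168

2.168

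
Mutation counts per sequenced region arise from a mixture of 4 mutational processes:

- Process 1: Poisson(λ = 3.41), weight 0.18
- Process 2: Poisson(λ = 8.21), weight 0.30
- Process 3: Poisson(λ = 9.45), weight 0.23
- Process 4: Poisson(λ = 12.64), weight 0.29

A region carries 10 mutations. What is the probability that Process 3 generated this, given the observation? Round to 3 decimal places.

The responsibility of component k is w_k f_k(x) divided by Σ_j w_j f_j(x).
Evaluate each component's likelihood at the observed value:
  f_1 = e^(−3.41)·3.41^10/10! = 0.00193569
  f_2 = e^(−8.21)·8.21^10/10! = 0.104258
  f_3 = e^(−9.45)·9.45^10/10! = 0.123161
  f_4 = e^(−12.64)·12.64^10/10! = 0.0929449
Weight by the priors:
  w_1·f_1 = 0.18 × 0.00193569 = 0.000348425
  w_2·f_2 = 0.30 × 0.104258 = 0.0312775
  w_3·f_3 = 0.23 × 0.123161 = 0.028327
  w_4·f_4 = 0.29 × 0.0929449 = 0.026954
Denominator: 0.000348425 + 0.0312775 + 0.028327 + 0.026954 = 0.0869069
P(Process 3 | x) = 0.028327 / 0.0869069 ≈ 0.326

0.326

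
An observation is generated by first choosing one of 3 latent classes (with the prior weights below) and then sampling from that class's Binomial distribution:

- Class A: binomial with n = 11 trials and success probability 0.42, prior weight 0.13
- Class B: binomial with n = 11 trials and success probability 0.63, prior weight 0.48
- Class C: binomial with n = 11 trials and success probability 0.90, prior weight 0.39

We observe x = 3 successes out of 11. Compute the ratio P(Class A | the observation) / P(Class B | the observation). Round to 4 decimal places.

Posterior odds = (P(Z=i) f_i(x)) / (P(Z=j) f_j(x)); the normalising sum cancels.
Component likelihoods at x = 3 successes out of 11:
  L_A = C(11,3)·0.42^3·0.58^8 = 165·0.074088·0.0128063 = 0.156551
  L_B = C(11,3)·0.63^3·0.37^8 = 165·0.250047·0.000351248 = 0.0144917
  L_C = C(11,3)·0.90^3·0.10^8 = 165·0.729·1e-08 = 1.20285e-06
Posterior odds = (P(Z=A)·L_A) / (P(Z=B)·L_B) = (0.13·0.156551) / (0.48·0.0144917) = 0.0203516 / 0.00695602 ≈ 2.9258

2.9258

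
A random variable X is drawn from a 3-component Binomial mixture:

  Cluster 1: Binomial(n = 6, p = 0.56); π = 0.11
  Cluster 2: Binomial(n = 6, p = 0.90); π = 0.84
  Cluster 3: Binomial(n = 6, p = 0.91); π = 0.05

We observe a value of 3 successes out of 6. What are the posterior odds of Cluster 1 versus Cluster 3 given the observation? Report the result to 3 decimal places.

59.909

Posterior odds = (w_i f_i(x)) / (w_j f_j(x)); the normalising sum cancels.
Evaluate each component's likelihood at the observed value:
  L_1 = 0.299193
  L_2 = 0.01458
  L_3 = 0.0109871
0.0329113 / 0.000549353 ≈ 59.909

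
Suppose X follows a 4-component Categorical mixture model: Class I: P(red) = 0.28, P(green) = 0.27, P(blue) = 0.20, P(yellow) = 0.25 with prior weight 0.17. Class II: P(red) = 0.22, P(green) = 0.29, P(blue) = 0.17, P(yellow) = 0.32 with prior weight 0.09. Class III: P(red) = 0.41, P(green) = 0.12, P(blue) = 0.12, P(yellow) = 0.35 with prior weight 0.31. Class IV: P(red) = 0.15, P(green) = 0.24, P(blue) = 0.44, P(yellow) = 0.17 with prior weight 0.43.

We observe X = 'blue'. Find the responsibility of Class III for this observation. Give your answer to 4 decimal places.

Posterior ∝ prior × likelihood, so P(k | x) ∝ π_k f_k(x); normalise over all components.
Categorical probabilities:
  f_I = P(blue | comp) = 0.20
  f_II = P(blue | comp) = 0.17
  f_III = P(blue | comp) = 0.12
  f_IV = P(blue | comp) = 0.44
Weight by the priors:
  π_I·f_I = 0.17 × 0.2 = 0.034
  π_II·f_II = 0.09 × 0.17 = 0.0153
  π_III·f_III = 0.31 × 0.12 = 0.0372
  π_IV·f_IV = 0.43 × 0.44 = 0.1892
Sum: 0.034 + 0.0153 + 0.0372 + 0.1892 = 0.2757
So the posterior for Class III is 0.0372 / 0.2757 ≈ 0.1349.

0.1349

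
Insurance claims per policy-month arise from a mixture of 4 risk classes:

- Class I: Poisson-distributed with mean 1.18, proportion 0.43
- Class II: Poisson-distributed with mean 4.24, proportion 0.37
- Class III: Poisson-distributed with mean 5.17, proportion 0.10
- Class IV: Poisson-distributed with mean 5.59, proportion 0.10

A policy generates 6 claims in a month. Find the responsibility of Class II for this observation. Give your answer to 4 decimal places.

P(component k | x) = w_k·f_k(x) / marginal(x), where marginal(x) = Σ_j w_j·f_j(x).
Evaluate each component's likelihood at the observed value:
  p_I = 0.0011521
  p_II = 0.116266
  p_III = 0.150768
  p_IV = 0.158282
Multiply by the mixture weights:
  w_I·p_I = 0.43 × 0.0011521 = 0.000495405
  w_II·p_II = 0.37 × 0.116266 = 0.0430185
  w_III·p_III = 0.10 × 0.150768 = 0.0150768
  w_IV·p_IV = 0.10 × 0.158282 = 0.0158282
Sum: 0.000495405 + 0.0430185 + 0.0150768 + 0.0158282 = 0.0744189
Responsibility of Class II: 0.0430185 / 0.0744189 ≈ 0.5781

0.5781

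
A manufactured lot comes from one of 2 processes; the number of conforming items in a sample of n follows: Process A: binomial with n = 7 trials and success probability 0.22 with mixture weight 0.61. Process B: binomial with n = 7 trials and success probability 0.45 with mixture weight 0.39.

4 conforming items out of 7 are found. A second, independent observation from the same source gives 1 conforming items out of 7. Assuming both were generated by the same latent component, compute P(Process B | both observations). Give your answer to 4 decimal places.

Apply Bayes' rule: the posterior for each component is proportional to its prior times its likelihood at x.
Since both observations come from the same component, the likelihood for component k is f_k(x₁)·f_k(x₂).
  p_A = [C(7,4)·0.22^4·0.78^3 = 35·0.00234256·0.474552 = 0.0389083] × [0.346807] = 0.0134937
  p_B = [C(7,4)·0.45^4·0.55^3 = 35·0.0410063·0.166375 = 0.238785] × [0.087194] = 0.0208206
Prior × likelihood for each component:
  P(Z=A)·p_A = 0.61 × 0.0134937 = 0.00823115
  P(Z=B)·p_B = 0.39 × 0.0208206 = 0.00812003
Normaliser: 0.00823115 + 0.00812003 = 0.0163512
P(Process B | x) = 0.00812003 / 0.0163512 ≈ 0.4966

0.4966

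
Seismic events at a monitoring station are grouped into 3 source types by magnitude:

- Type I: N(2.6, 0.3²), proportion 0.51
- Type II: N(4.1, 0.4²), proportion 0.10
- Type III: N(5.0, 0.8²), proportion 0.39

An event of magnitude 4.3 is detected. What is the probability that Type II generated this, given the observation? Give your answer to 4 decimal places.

0.3989

Apply Bayes' rule: the posterior for each component is proportional to its prior times its likelihood at x.
Component likelihoods at x = 4.3:
  p_I = (1/(0.3·√(2π)))·exp(−(4.3−2.6)²/(2·0.3²)) = 1.329808·exp(-16.05556) = 1.41563e-07
  p_II = (1/(0.4·√(2π)))·exp(−(4.3−4.1)²/(2·0.4²)) = 0.997356·exp(-0.12500) = 0.880163
  p_III = (1/(0.8·√(2π)))·exp(−(4.3−5.0)²/(2·0.8²)) = 0.498678·exp(-0.38281) = 0.340069
Unnormalised posteriors:
  π_I·p_I = 0.51 × 1.41563e-07 = 7.21971e-08
  π_II·p_II = 0.10 × 0.880163 = 0.0880163
  π_III·p_III = 0.39 × 0.340069 = 0.132627
Marginal: 7.21971e-08 + 0.0880163 + 0.132627 = 0.220643
P(Type II | 4.3) = 0.0880163 / 0.220643 ≈ 0.3989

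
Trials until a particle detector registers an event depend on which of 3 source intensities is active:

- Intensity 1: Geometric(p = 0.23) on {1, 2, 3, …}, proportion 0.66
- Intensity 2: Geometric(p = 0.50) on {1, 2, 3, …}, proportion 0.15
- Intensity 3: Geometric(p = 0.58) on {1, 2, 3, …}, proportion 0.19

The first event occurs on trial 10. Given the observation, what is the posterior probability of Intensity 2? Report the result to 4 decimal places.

P(component k | x) = π_k·f_k(x) / marginal(x), where marginal(x) = Σ_j π_j·f_j(x).
Evaluate each component's likelihood at the observed value:
  p_1 = 0.0218849
  p_2 = 0.000976562
  p_3 = 0.000235869
Multiply by the mixture weights:
  π_1·p_1 = 0.66 × 0.0218849 = 0.014444
  π_2·p_2 = 0.15 × 0.000976562 = 0.000146484
  π_3·p_3 = 0.19 × 0.000235869 = 4.48152e-05
Evidence: 0.014444 + 0.000146484 + 4.48152e-05 = 0.0146353
Responsibility of Intensity 2: 0.000146484 / 0.0146353 ≈ 0.0100

0.0100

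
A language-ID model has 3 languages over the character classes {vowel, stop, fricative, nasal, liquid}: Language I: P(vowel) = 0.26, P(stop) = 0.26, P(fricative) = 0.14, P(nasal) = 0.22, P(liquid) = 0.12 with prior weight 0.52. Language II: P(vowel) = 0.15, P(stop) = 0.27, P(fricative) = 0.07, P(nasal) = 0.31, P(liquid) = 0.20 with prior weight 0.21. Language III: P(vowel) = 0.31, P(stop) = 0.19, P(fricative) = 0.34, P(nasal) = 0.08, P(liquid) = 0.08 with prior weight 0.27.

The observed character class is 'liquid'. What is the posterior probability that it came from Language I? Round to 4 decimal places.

Apply Bayes' rule: the posterior for each component is proportional to its prior times its likelihood at x.
Component likelihoods at x = 'liquid':
  L_I = P(liquid | comp) = 0.12
  L_II = P(liquid | comp) = 0.20
  L_III = P(liquid | comp) = 0.08
Unnormalised posteriors:
  π_I·L_I = 0.52 × 0.12 = 0.0624
  π_II·L_II = 0.21 × 0.2 = 0.042
  π_III·L_III = 0.27 × 0.08 = 0.0216
Marginal: 0.0624 + 0.042 + 0.0216 = 0.126
P(Language I | x) = 0.0624 / 0.126 ≈ 0.4952

0.4952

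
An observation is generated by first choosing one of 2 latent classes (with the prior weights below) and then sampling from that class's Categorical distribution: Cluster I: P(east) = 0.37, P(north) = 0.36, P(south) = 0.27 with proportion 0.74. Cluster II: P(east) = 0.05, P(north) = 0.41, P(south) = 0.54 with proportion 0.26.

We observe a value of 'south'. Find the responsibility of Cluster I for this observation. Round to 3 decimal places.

P(component k | x) = P(Z=k)·f_k(x) / marginal(x), where marginal(x) = Σ_j P(Z=j)·f_j(x).
Component likelihoods at x = 'south':
  L_I = P(south | comp) = 0.27
  L_II = P(south | comp) = 0.54
Multiply by the mixture weights:
  P(Z=I)·L_I = 0.74 × 0.27 = 0.1998
  P(Z=II)·L_II = 0.26 × 0.54 = 0.1404
Normaliser: 0.1998 + 0.1404 = 0.3402
P(Cluster I | the observation) = 0.1998 / 0.3402 ≈ 0.587

0.587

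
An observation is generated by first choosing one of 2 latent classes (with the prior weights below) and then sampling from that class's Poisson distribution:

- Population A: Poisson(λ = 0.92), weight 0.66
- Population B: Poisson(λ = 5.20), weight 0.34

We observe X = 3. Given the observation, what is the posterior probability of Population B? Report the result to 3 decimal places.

P(component k | x) = P(Z=k)·f_k(x) / marginal(x), where marginal(x) = Σ_j P(Z=j)·f_j(x).
Poisson probabilities:
  L_A = e^(−0.92)·0.92^3/3! = 0.0517203
  L_B = e^(−5.20)·5.20^3/3! = 0.129279
Unnormalised posteriors:
  P(Z=A)·L_A = 0.66 × 0.0517203 = 0.0341354
  P(Z=B)·L_B = 0.34 × 0.129279 = 0.0439548
Evidence: 0.0341354 + 0.0439548 = 0.0780902
Responsibility of Population B: 0.0439548 / 0.0780902 ≈ 0.563

0.563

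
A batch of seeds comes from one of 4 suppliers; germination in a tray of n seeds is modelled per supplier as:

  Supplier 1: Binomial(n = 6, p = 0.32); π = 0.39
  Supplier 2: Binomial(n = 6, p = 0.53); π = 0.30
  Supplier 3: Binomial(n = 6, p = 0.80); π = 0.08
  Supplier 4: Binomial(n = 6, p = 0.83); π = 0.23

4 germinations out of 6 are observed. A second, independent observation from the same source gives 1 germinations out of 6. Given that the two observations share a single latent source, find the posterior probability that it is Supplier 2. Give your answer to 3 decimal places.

Posterior ∝ prior × likelihood, so P(k | x) ∝ P(Z=k) f_k(x); normalise over all components.
Since both observations come from the same component, the likelihood for component k is f_k(x₁)·f_k(x₂).
  f_1 = [0.0727292] × [0.279155] = 0.0203027
  f_2 = [0.261451] × [0.0729317] = 0.0190681
  f_3 = [0.24576] × [0.001536] = 0.000377487
  f_4 = [0.205732] × [0.000707089] = 0.000145471
Unnormalised posteriors:
  P(Z=1)·f_1 = 0.39 × 0.0203027 = 0.00791807
  P(Z=2)·f_2 = 0.30 × 0.0190681 = 0.00572042
  P(Z=3)·f_3 = 0.08 × 0.000377487 = 3.0199e-05
  P(Z=4)·f_4 = 0.23 × 0.000145471 = 3.34583e-05
Denominator: 0.00791807 + 0.00572042 + 3.0199e-05 + 3.34583e-05 = 0.0137022
Responsibility of Supplier 2: 0.00572042 / 0.0137022 ≈ 0.417

0.417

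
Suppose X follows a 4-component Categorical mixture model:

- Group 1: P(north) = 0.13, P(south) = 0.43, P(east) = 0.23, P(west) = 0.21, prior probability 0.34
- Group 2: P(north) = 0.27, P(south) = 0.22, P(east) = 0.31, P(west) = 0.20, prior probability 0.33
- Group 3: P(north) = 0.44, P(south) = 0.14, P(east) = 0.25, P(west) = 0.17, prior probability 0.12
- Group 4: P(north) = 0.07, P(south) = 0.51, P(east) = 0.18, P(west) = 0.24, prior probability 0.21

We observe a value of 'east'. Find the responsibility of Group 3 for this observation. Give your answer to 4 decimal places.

0.1208

Apply Bayes' rule: the posterior for each component is proportional to its prior times its likelihood at x.
Component likelihoods at x = 'east':
  f_1 = P(east | comp) = 0.23
  f_2 = P(east | comp) = 0.31
  f_3 = P(east | comp) = 0.25
  f_4 = P(east | comp) = 0.18
Multiply by the mixture weights:
  w_1·f_1 = 0.34 × 0.23 = 0.0782
  w_2·f_2 = 0.33 × 0.31 = 0.1023
  w_3·f_3 = 0.12 × 0.25 = 0.03
  w_4·f_4 = 0.21 × 0.18 = 0.0378
Marginal: 0.0782 + 0.1023 + 0.03 + 0.0378 = 0.2483
So the posterior for Group 3 is 0.03 / 0.2483 ≈ 0.1208.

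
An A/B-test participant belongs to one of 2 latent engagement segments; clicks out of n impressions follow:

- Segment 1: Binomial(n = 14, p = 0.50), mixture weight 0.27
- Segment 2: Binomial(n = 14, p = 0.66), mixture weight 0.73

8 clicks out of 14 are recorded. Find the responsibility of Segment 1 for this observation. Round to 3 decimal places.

0.289

The responsibility of component k is π_k f_k(x) divided by Σ_j π_j f_j(x).
Evaluate each component's likelihood at the observed value:
  f_1 = C(14,8)·0.50^8·0.50^6 = 3003·0.00390625·0.015625 = 0.183289
  f_2 = C(14,8)·0.66^8·0.34^6 = 3003·0.0360041·0.0015448 = 0.167025
Prior × likelihood for each component:
  π_1·f_1 = 0.27 × 0.183289 = 0.0494879
  π_2·f_2 = 0.73 × 0.167025 = 0.121928
Sum: 0.0494879 + 0.121928 = 0.171416
So the posterior for Segment 1 is 0.0494879 / 0.171416 ≈ 0.289.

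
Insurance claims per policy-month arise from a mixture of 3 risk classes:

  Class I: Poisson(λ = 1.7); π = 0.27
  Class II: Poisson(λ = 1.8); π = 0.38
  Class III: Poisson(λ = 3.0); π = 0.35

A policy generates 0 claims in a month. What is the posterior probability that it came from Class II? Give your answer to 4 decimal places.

0.4848

By Bayes' theorem, P(k | x) = P(Z=k) f_k(x) / Σ_j P(Z=j) f_j(x).
Component likelihoods at x = 0 claims:
  f_I = 0.182684
  f_II = 0.165299
  f_III = 0.0497871
Prior × likelihood for each component:
  P(Z=I)·f_I = 0.27 × 0.182684 = 0.0493246
  P(Z=II)·f_II = 0.38 × 0.165299 = 0.0628136
  P(Z=III)·f_III = 0.35 × 0.0497871 = 0.0174255
Evidence: 0.0493246 + 0.0628136 + 0.0174255 = 0.129564
So the posterior for Class II is 0.0628136 / 0.129564 ≈ 0.4848.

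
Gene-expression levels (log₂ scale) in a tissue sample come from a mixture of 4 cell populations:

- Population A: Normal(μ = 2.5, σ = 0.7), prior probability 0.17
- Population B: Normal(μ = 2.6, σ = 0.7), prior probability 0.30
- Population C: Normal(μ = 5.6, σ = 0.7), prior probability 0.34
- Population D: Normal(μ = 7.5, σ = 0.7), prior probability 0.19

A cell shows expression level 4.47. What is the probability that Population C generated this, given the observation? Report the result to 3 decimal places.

0.887

By Bayes' theorem, P(k | x) = π_k f_k(x) / Σ_j π_j f_j(x).
Component likelihoods at x = 4.47:
  f_A = (1/(0.7·√(2π)))·exp(−(4.47−2.5)²/(2·0.7²)) = 0.569918·exp(-3.96010) = 0.0108633
  f_B = (1/(0.7·√(2π)))·exp(−(4.47−2.6)²/(2·0.7²)) = 0.569918·exp(-3.56827) = 0.0160744
  f_C = (1/(0.7·√(2π)))·exp(−(4.47−5.6)²/(2·0.7²)) = 0.569918·exp(-1.30296) = 0.154862
  f_D = (1/(0.7·√(2π)))·exp(−(4.47−7.5)²/(2·0.7²)) = 0.569918·exp(-9.36827) = 4.86661e-05
Unnormalised posteriors:
  π_A·f_A = 0.17 × 0.0108633 = 0.00184676
  π_B·f_B = 0.30 × 0.0160744 = 0.00482231
  π_C·f_C = 0.34 × 0.154862 = 0.052653
  π_D·f_D = 0.19 × 4.86661e-05 = 9.24655e-06
Denominator: 0.00184676 + 0.00482231 + 0.052653 + 9.24655e-06 = 0.0593313
P(Population C | the observation) ≈ 0.887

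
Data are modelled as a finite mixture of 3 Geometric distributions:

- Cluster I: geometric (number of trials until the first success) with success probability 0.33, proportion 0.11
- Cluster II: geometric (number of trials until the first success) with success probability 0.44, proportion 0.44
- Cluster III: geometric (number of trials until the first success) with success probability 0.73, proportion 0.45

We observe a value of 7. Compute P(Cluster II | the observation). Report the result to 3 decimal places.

Posterior ∝ prior × likelihood, so P(k | x) ∝ π_k f_k(x); normalise over all components.
Evaluate each component's likelihood at the observed value:
  p_I = 0.33·(1−0.33)^6 = 0.33·0.0904584 = 0.0298513
  p_II = 0.44·(1−0.44)^6 = 0.44·0.030841 = 0.01357
  p_III = 0.73·(1−0.73)^6 = 0.73·0.00038742 = 0.000282817
Unnormalised posteriors:
  π_I·p_I = 0.11 × 0.0298513 = 0.00328364
  π_II·p_II = 0.44 × 0.01357 = 0.00597081
  π_III·p_III = 0.45 × 0.000282817 = 0.000127268
Evidence: 0.00328364 + 0.00597081 + 0.000127268 = 0.00938172
P(Cluster II | the observation) ≈ 0.636

0.636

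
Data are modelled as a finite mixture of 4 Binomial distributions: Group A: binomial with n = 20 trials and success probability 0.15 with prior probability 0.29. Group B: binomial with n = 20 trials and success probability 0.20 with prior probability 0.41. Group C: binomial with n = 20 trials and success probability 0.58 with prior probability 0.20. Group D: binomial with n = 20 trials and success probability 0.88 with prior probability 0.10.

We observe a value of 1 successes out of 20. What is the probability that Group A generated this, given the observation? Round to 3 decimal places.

0.627

P(component k | x) = P(Z=k)·f_k(x) / marginal(x), where marginal(x) = Σ_j P(Z=j)·f_j(x).
Component likelihoods at x = 1 successes out of 20:
  f_A = 0.136798
  f_B = 0.0576461
  f_C = 8.05739e-07
  f_D = 5.62285e-17
Prior × likelihood for each component:
  P(Z=A)·f_A = 0.29 × 0.136798 = 0.0396715
  P(Z=B)·f_B = 0.41 × 0.0576461 = 0.0236349
  P(Z=C)·f_C = 0.20 × 8.05739e-07 = 1.61148e-07
  P(Z=D)·f_D = 0.10 × 5.62285e-17 = 5.62285e-18
Evidence: 0.0396715 + 0.0236349 + 1.61148e-07 + 5.62285e-18 = 0.0633066
P(Group A | x) = 0.0396715 / 0.0633066 ≈ 0.627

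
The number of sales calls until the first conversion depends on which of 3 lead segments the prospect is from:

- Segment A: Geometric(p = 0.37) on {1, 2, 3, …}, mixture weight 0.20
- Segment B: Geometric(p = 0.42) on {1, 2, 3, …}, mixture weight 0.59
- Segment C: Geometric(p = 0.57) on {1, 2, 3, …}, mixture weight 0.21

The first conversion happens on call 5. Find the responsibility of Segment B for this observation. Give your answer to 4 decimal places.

0.6404

The responsibility of component k is P(Z=k) f_k(x) divided by Σ_j P(Z=j) f_j(x).
Evaluate each component's likelihood at the observed value:
  f_A = 0.058286
  f_B = 0.0475293
  f_C = 0.0194872
Multiply by the mixture weights:
  P(Z=A)·f_A = 0.20 × 0.058286 = 0.0116572
  P(Z=B)·f_B = 0.59 × 0.0475293 = 0.0280423
  P(Z=C)·f_C = 0.21 × 0.0194872 = 0.0040923
Evidence: 0.0116572 + 0.0280423 + 0.0040923 = 0.0437918
P(Segment B | x) ≈ 0.6404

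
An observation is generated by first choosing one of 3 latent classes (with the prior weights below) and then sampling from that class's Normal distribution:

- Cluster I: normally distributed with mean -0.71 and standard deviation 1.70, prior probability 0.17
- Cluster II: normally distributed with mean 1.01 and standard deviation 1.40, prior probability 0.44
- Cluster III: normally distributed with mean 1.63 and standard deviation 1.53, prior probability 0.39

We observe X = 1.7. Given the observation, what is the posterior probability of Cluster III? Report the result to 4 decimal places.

0.4471

The responsibility of component k is P(Z=k) f_k(x) divided by Σ_j P(Z=j) f_j(x).
Evaluate each component's likelihood at the observed value:
  f_I = 0.0859123
  f_II = 0.252369
  f_III = 0.260474
Prior × likelihood for each component:
  P(Z=I)·f_I = 0.17 × 0.0859123 = 0.0146051
  P(Z=II)·f_II = 0.44 × 0.252369 = 0.111042
  P(Z=III)·f_III = 0.39 × 0.260474 = 0.101585
Normaliser: 0.0146051 + 0.111042 + 0.101585 = 0.227232
P(Cluster III | 1.7) = 0.101585 / 0.227232 ≈ 0.4471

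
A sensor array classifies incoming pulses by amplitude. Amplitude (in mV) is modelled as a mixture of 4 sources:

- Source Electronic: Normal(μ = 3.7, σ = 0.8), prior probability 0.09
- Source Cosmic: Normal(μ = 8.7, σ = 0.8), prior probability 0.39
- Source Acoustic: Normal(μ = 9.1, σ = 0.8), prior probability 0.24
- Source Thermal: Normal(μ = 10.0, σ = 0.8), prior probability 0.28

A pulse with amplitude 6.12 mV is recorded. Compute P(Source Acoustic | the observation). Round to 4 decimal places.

By Bayes' theorem, P(k | x) = π_k f_k(x) / Σ_j π_j f_j(x).
Normal densities:
  L_Electronic = 0.00513792
  L_Cosmic = 0.00275013
  L_Acoustic = 0.000483912
  L_Thermal = 3.89022e-06
Weight by the priors:
  π_Electronic·L_Electronic = 0.09 × 0.00513792 = 0.000462413
  π_Cosmic·L_Cosmic = 0.39 × 0.00275013 = 0.00107255
  π_Acoustic·L_Acoustic = 0.24 × 0.000483912 = 0.000116139
  π_Thermal·L_Thermal = 0.28 × 3.89022e-06 = 1.08926e-06
Evidence: 0.000462413 + 0.00107255 + 0.000116139 + 1.08926e-06 = 0.00165219
P(Source Acoustic | x) ≈ 0.0703

0.0703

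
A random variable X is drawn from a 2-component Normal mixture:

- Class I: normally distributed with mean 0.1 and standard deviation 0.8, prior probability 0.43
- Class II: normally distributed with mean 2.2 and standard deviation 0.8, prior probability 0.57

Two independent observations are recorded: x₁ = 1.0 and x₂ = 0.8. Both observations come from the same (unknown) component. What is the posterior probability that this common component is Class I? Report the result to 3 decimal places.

0.796

Apply Bayes' rule: the posterior for each component is proportional to its prior times its likelihood at x.
Since both observations come from the same component, the likelihood for component k is f_k(x₁)·f_k(x₂).
  L_I = [(1/(0.8·√(2π)))·exp(−(1.0−0.1)²/(2·0.8²)) = 0.498678·exp(-0.63281) = 0.264846] × [0.340069] = 0.0900658
  L_II = [(1/(0.8·√(2π)))·exp(−(1.0−2.2)²/(2·0.8²)) = 0.498678·exp(-1.12500) = 0.161897] × [0.107847] = 0.01746
Weight by the priors:
  π_I·L_I = 0.43 × 0.0900658 = 0.0387283
  π_II·L_II = 0.57 × 0.01746 = 0.00995223
Sum: 0.0387283 + 0.00995223 = 0.0486805
So the posterior for Class I is 0.0387283 / 0.0486805 ≈ 0.796.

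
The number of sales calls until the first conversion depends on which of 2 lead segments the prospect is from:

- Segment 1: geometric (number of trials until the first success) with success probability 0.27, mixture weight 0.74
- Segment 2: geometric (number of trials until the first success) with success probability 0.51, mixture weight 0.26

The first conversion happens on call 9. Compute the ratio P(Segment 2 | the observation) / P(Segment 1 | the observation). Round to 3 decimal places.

Only the two components matter; the odds are (P(Z=i) f_i(x)) / (P(Z=j) f_j(x)).
Component likelihoods at x = 9:
  f_1 = 0.0217744
  f_2 = 0.00169488
0.000440669 / 0.0161131 ≈ 0.027

0.027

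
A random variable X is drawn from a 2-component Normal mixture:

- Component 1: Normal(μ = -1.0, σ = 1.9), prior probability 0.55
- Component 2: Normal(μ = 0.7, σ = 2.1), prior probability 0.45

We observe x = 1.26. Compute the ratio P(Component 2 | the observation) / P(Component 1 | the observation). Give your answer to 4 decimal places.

1.4493

Since P(k|x) ∝ w_k f_k(x), the posterior odds are w_i f_i(x) / (w_j f_j(x)).
Normal densities:
  p_1 = 0.103497
  p_2 = 0.183337
Odds = (0.45/0.55) × (0.183337/0.103497) = 0.818182 × 1.77143 ≈ 1.4493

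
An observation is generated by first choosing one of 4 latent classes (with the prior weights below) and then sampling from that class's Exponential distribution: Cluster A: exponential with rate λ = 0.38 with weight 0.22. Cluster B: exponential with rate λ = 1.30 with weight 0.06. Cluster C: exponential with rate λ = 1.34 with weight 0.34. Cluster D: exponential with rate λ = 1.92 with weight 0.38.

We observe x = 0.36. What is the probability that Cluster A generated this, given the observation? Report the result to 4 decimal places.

Apply Bayes' rule: the posterior for each component is proportional to its prior times its likelihood at x.
Component likelihoods at x = 0.36:
  f_A = 0.38·e^(−0.38·0.36) = 0.38·e^(−0.1368) = 0.331415
  f_B = 1.30·e^(−1.30·0.36) = 1.30·e^(−0.4680) = 0.81413
  f_C = 1.34·e^(−1.34·0.36) = 1.34·e^(−0.4824) = 0.827182
  f_D = 1.92·e^(−1.92·0.36) = 1.92·e^(−0.6912) = 0.961871
Multiply by the mixture weights:
  π_A·f_A = 0.22 × 0.331415 = 0.0729113
  π_B·f_B = 0.06 × 0.81413 = 0.0488478
  π_C·f_C = 0.34 × 0.827182 = 0.281242
  π_D·f_D = 0.38 × 0.961871 = 0.365511
Evidence: 0.0729113 + 0.0488478 + 0.281242 + 0.365511 = 0.768512
Responsibility of Cluster A: 0.0729113 / 0.768512 ≈ 0.0949

0.0949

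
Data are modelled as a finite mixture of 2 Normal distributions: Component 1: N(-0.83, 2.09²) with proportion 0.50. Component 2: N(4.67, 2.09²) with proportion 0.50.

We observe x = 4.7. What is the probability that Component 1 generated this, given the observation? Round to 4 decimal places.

P(component k | x) = P(Z=k)·f_k(x) / marginal(x), where marginal(x) = Σ_j P(Z=j)·f_j(x).
Component likelihoods at x = 4.7:
  L_1 = (1/(2.09·√(2π)))·exp(−(4.7−-0.83)²/(2·2.09²)) = 0.190881·exp(-3.50048) = 0.00576135
  L_2 = (1/(2.09·√(2π)))·exp(−(4.7−4.67)²/(2·2.09²)) = 0.190881·exp(-0.00010) = 0.190862
Unnormalised posteriors:
  P(Z=1)·L_1 = 0.50 × 0.00576135 = 0.00288068
  P(Z=2)·L_2 = 0.50 × 0.190862 = 0.0954309
Denominator: 0.00288068 + 0.0954309 = 0.0983116
Responsibility of Component 1: 0.00288068 / 0.0983116 ≈ 0.0293

0.0293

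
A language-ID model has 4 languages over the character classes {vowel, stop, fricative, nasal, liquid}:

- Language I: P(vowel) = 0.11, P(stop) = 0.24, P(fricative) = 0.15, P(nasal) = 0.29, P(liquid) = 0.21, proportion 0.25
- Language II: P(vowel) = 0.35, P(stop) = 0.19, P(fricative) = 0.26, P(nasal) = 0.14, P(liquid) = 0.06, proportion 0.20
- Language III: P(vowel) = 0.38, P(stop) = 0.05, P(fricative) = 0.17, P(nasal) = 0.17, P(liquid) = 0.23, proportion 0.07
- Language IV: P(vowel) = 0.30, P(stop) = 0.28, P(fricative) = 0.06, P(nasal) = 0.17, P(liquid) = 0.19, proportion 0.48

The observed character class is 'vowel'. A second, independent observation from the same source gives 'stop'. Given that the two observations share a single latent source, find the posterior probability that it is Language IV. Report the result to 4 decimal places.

0.6551

Apply Bayes' rule: the posterior for each component is proportional to its prior times its likelihood at x.
Since both observations come from the same component, the likelihood for component k is f_k(x₁)·f_k(x₂).
  f_I = [P(vowel | comp) = 0.11] × [0.24] = 0.0264
  f_II = [P(vowel | comp) = 0.35] × [0.19] = 0.0665
  f_III = [P(vowel | comp) = 0.38] × [0.05] = 0.019
  f_IV = [P(vowel | comp) = 0.30] × [0.28] = 0.084
Multiply by the mixture weights:
  w_I·f_I = 0.25 × 0.0264 = 0.0066
  w_II·f_II = 0.20 × 0.0665 = 0.0133
  w_III·f_III = 0.07 × 0.019 = 0.00133
  w_IV·f_IV = 0.48 × 0.084 = 0.04032
Denominator: 0.0066 + 0.0133 + 0.00133 + 0.04032 = 0.06155
P(Language IV | x₁, x₂) ≈ 0.6551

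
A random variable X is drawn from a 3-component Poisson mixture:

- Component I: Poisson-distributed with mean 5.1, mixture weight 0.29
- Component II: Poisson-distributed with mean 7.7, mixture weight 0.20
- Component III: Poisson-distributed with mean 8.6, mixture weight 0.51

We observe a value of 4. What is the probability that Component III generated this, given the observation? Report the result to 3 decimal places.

The responsibility of component k is w_k f_k(x) divided by Σ_j w_j f_j(x).
Component likelihoods at x = 4:
  f_I = e^(−5.1)·5.1^4/4! = 0.171857
  f_II = e^(−7.7)·7.7^4/4! = 0.0663261
  f_III = e^(−8.6)·8.6^4/4! = 0.0419614
Prior × likelihood for each component:
  w_I·f_I = 0.29 × 0.171857 = 0.0498386
  w_II·f_II = 0.20 × 0.0663261 = 0.0132652
  w_III·f_III = 0.51 × 0.0419614 = 0.0214003
Sum: 0.0498386 + 0.0132652 + 0.0214003 = 0.0845041
P(Component III | x) ≈ 0.253

0.253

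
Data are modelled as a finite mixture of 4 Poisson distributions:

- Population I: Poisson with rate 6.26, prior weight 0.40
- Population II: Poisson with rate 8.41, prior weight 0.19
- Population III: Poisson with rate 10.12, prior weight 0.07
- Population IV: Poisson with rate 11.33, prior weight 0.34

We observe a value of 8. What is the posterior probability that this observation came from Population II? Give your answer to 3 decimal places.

P(component k | x) = w_k·f_k(x) / marginal(x), where marginal(x) = Σ_j w_j·f_j(x).
Component likelihoods at x = 8:
  p_I = 0.111787
  p_II = 0.138175
  p_III = 0.109866
  p_IV = 0.0808653
Weight by the priors:
  w_I·p_I = 0.40 × 0.111787 = 0.0447147
  w_II·p_II = 0.19 × 0.138175 = 0.0262533
  w_III·p_III = 0.07 × 0.109866 = 0.00769062
  w_IV·p_IV = 0.34 × 0.0808653 = 0.0274942
Marginal: 0.0447147 + 0.0262533 + 0.00769062 + 0.0274942 = 0.106153
Responsibility of Population II: 0.0262533 / 0.106153 ≈ 0.247

0.247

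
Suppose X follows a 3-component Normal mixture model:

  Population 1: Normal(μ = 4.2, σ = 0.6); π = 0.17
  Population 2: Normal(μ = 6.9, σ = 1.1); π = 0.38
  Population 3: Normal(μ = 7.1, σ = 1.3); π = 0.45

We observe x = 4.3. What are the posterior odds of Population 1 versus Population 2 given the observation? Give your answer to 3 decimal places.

13.214

Since P(k|x) ∝ w_k f_k(x), the posterior odds are w_i f_i(x) / (w_j f_j(x)).
Component likelihoods at x = 4.3:
  p_1 = (1/(0.6·√(2π)))·exp(−(4.3−4.2)²/(2·0.6²)) = 0.664904·exp(-0.01389) = 0.655733
  p_2 = (1/(1.1·√(2π)))·exp(−(4.3−6.9)²/(2·1.1²)) = 0.362675·exp(-2.79339) = 0.0222006
  p_3 = (1/(1.3·√(2π)))·exp(−(4.3−7.1)²/(2·1.3²)) = 0.306879·exp(-2.31953) = 0.0301723
Odds = (0.17/0.38) × (0.655733/0.0222006) = 0.447368 × 29.5368 ≈ 13.214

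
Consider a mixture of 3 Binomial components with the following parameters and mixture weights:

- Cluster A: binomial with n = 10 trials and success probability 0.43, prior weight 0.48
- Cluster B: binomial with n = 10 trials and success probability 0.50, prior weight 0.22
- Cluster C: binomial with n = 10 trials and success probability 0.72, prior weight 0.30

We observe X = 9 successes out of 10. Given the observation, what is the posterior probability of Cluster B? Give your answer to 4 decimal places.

0.0455

Posterior ∝ prior × likelihood, so P(k | x) ∝ w_k f_k(x); normalise over all components.
Binomial probabilities:
  f_A = 0.00286478
  f_B = 0.00976562
  f_C = 0.145596
Unnormalised posteriors:
  w_A·f_A = 0.48 × 0.00286478 = 0.00137509
  w_B·f_B = 0.22 × 0.00976562 = 0.00214844
  w_C·f_C = 0.30 × 0.145596 = 0.0436789
Sum: 0.00137509 + 0.00214844 + 0.0436789 = 0.0472024
P(Cluster B | 9 successes out of 10) ≈ 0.0455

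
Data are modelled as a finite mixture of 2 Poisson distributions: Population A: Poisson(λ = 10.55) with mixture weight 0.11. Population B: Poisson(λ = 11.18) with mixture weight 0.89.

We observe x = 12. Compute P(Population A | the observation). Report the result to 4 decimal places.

0.1037

By Bayes' theorem, P(k | x) = w_k f_k(x) / Σ_j w_j f_j(x).
Component likelihoods at x = 12:
  L_A = e^(−10.55)·10.55^12/12! = 0.103965
  L_B = e^(−11.18)·11.18^12/12! = 0.111059
Unnormalised posteriors:
  w_A·L_A = 0.11 × 0.103965 = 0.0114361
  w_B·L_B = 0.89 × 0.111059 = 0.0988422
Denominator: 0.0114361 + 0.0988422 = 0.110278
P(Population A | data) = 0.0114361 / 0.110278 ≈ 0.1037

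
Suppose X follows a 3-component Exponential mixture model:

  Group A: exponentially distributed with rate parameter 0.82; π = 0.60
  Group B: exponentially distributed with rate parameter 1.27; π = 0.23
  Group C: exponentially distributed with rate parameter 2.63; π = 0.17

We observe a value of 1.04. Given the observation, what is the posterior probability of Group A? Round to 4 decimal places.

0.6622

P(component k | x) = w_k·f_k(x) / marginal(x), where marginal(x) = Σ_j w_j·f_j(x).
Exponential densities:
  p_A = 0.82·e^(−0.82·1.04) = 0.82·e^(−0.8528) = 0.3495
  p_B = 1.27·e^(−1.27·1.04) = 1.27·e^(−1.3208) = 0.338991
  p_C = 2.63·e^(−2.63·1.04) = 2.63·e^(−2.7352) = 0.170637
Weight by the priors:
  w_A·p_A = 0.60 × 0.3495 = 0.2097
  w_B·p_B = 0.23 × 0.338991 = 0.0779678
  w_C·p_C = 0.17 × 0.170637 = 0.0290083
Sum: 0.2097 + 0.0779678 + 0.0290083 = 0.316676
P(Group A | x) = 0.2097 / 0.316676 ≈ 0.6622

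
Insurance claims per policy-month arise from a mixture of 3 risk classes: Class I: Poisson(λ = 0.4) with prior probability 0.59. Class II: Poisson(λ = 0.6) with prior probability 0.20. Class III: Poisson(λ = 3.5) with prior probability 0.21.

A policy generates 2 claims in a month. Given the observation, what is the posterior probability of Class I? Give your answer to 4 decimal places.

Posterior ∝ prior × likelihood, so P(k | x) ∝ π_k f_k(x); normalise over all components.
Poisson probabilities:
  p_I = e^(−0.4)·0.4^2/2! = 0.0536256
  p_II = e^(−0.6)·0.6^2/2! = 0.0987861
  p_III = e^(−3.5)·3.5^2/2! = 0.184959
Unnormalised posteriors:
  π_I·p_I = 0.59 × 0.0536256 = 0.0316391
  π_II·p_II = 0.20 × 0.0987861 = 0.0197572
  π_III·p_III = 0.21 × 0.184959 = 0.0388414
Denominator: 0.0316391 + 0.0197572 + 0.0388414 = 0.0902377
So the posterior for Class I is 0.0316391 / 0.0902377 ≈ 0.3506.

0.3506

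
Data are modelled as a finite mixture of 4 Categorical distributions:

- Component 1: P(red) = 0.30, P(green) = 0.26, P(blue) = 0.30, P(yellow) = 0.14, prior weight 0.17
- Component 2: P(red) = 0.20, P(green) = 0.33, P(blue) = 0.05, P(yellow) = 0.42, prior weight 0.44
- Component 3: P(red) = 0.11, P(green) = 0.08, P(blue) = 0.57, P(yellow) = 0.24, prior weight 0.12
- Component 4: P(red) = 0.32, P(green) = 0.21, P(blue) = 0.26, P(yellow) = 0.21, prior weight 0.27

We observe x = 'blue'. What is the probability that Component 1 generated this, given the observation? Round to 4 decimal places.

0.2410

Posterior ∝ prior × likelihood, so P(k | x) ∝ π_k f_k(x); normalise over all components.
Categorical probabilities:
  L_1 = P(blue | comp) = 0.30
  L_2 = P(blue | comp) = 0.05
  L_3 = P(blue | comp) = 0.57
  L_4 = P(blue | comp) = 0.26
Multiply by the mixture weights:
  π_1·L_1 = 0.17 × 0.3 = 0.051
  π_2·L_2 = 0.44 × 0.05 = 0.022
  π_3·L_3 = 0.12 × 0.57 = 0.0684
  π_4·L_4 = 0.27 × 0.26 = 0.0702
Denominator: 0.051 + 0.022 + 0.0684 + 0.0702 = 0.2116
P(Component 1 | the observation) ≈ 0.2410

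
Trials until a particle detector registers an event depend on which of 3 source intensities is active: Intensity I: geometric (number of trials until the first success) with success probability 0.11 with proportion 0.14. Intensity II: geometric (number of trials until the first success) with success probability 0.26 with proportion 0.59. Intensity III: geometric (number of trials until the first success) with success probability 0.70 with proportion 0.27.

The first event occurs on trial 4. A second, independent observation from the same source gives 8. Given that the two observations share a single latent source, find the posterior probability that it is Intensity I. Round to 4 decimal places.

By Bayes' theorem, P(k | x) = w_k f_k(x) / Σ_j w_j f_j(x).
Since both observations come from the same component, the likelihood for component k is f_k(x₁)·f_k(x₂).
  p_I = [0.11·(1−0.11)^3 = 0.11·0.704969 = 0.0775466] × [0.0486545] = 0.00377299
  p_II = [0.26·(1−0.26)^3 = 0.26·0.405224 = 0.105358] × [0.0315933] = 0.00332862
  p_III = [0.70·(1−0.70)^3 = 0.70·0.027 = 0.0189] × [0.00015309] = 2.8934e-06
Multiply by the mixture weights:
  w_I·p_I = 0.14 × 0.00377299 = 0.000528218
  w_II·p_II = 0.59 × 0.00332862 = 0.00196388
  w_III·p_III = 0.27 × 2.8934e-06 = 7.81218e-07
Normaliser: 0.000528218 + 0.00196388 + 7.81218e-07 = 0.00249288
So the posterior for Intensity I is 0.000528218 / 0.00249288 ≈ 0.2119.

0.2119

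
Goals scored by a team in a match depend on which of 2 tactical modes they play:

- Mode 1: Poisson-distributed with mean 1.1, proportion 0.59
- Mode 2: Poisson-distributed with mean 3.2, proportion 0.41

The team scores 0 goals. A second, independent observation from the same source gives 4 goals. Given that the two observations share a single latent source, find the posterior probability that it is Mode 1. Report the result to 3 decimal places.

Posterior ∝ prior × likelihood, so P(k | x) ∝ π_k f_k(x); normalise over all components.
Since both observations come from the same component, the likelihood for component k is f_k(x₁)·f_k(x₂).
  f_1 = [e^(−1.1)·1.1^0/0! = 0.332871] × [0.0203065] = 0.00675945
  f_2 = [e^(−3.2)·3.2^0/0! = 0.0407622] × [0.178093] = 0.00725945
Prior × likelihood for each component:
  π_1·f_1 = 0.59 × 0.00675945 = 0.00398808
  π_2·f_2 = 0.41 × 0.00725945 = 0.00297638
Normaliser: 0.00398808 + 0.00297638 = 0.00696445
Responsibility of Mode 1: 0.00398808 / 0.00696445 ≈ 0.573

0.573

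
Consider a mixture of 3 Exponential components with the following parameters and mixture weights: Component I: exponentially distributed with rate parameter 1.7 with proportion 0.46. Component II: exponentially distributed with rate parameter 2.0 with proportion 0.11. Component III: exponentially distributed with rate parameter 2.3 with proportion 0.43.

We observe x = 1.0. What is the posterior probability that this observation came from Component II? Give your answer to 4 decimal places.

0.1095

Posterior ∝ prior × likelihood, so P(k | x) ∝ π_k f_k(x); normalise over all components.
Evaluate each component's likelihood at the observed value:
  L_I = 0.310562
  L_II = 0.270671
  L_III = 0.230595
Multiply by the mixture weights:
  π_I·L_I = 0.46 × 0.310562 = 0.142859
  π_II·L_II = 0.11 × 0.270671 = 0.0297738
  π_III·L_III = 0.43 × 0.230595 = 0.099156
Sum: 0.142859 + 0.0297738 + 0.099156 = 0.271788
P(Component II | data) = 0.0297738 / 0.271788 ≈ 0.1095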